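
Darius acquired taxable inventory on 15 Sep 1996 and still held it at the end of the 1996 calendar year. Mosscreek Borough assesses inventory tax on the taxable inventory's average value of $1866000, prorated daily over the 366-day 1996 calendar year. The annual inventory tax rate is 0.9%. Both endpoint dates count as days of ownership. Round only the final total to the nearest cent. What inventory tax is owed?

Days held (15 Sep – 31 Dec 1996): 108 out of 366
Tax = $1866000 × 0.9% × 108/366 = $4955.6066

$4955.61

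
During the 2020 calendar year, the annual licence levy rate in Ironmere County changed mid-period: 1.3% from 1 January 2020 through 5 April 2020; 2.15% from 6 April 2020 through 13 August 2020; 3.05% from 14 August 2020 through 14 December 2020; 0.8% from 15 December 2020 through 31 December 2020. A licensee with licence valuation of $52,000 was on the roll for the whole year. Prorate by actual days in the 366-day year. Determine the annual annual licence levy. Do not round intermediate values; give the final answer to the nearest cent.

$1,126.74

1 January – 5 April 2020: 96 days at 1.3% → $52,000 × 1.3% × 96/366 = $177.3115
6 April – 13 August 2020: 130 days at 2.15% → $52,000 × 2.15% × 130/366 = $397.1038
14 August – 14 December 2020: 123 days at 3.05% → $52,000 × 3.05% × 123/366 = $533.0000
15 December – 31 December 2020: 17 days at 0.8% → $52,000 × 0.8% × 17/366 = $19.3224
Total = $1,126.7377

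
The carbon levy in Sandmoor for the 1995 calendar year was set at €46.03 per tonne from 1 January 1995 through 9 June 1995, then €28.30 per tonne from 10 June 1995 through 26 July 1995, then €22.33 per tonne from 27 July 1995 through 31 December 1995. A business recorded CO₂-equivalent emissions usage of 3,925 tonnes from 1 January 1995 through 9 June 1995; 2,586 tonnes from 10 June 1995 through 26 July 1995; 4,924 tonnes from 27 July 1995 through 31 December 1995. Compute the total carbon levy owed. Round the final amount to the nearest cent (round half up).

€363804.47

1 January – 9 June 1995: 3,925 tonnes at €46.03/tonne → €180667.75
10 June – 26 July 1995: 2,586 tonnes at €28.30/tonne → €73183.80
27 July – 31 December 1995: 4,924 tonnes at €22.33/tonne → €109952.92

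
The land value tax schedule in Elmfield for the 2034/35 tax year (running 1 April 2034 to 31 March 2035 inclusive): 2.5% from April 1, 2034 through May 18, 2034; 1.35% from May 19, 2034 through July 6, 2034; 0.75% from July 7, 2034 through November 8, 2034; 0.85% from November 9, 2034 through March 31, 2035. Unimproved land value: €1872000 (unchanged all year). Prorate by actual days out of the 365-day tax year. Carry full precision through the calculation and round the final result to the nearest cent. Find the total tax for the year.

April 1 – May 18, 2034: 48 days at 2.5% → €1872000 × 2.5% × 48/365 = €6154.5205
May 19 – July 6, 2034: 49 days at 1.35% → €1872000 × 1.35% × 49/365 = €3392.6795
July 7 – November 8, 2034: 125 days at 0.75% → €1872000 × 0.75% × 125/365 = €4808.2192
November 9, 2034 – March 31, 2035: 143 days at 0.85% → €1872000 × 0.85% × 143/365 = €6234.0164
Total = €20589.4356

€20589.44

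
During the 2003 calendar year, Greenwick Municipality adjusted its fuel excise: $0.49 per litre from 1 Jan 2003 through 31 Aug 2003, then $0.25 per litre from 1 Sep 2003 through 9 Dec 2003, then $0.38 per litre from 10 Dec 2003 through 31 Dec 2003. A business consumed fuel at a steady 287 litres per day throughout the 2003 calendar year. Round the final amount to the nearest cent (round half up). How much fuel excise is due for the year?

1 Jan – 31 Aug 2003: 243 days × 287 litres/day = 69,741 litres at $0.49/litre → $34,173.09
1 Sep – 9 Dec 2003: 100 days × 287 litres/day = 28,700 litres at $0.25/litre → $7,175.00
10 Dec – 31 Dec 2003: 22 days × 287 litres/day = 6,314 litres at $0.38/litre → $2,399.32

$43,747.41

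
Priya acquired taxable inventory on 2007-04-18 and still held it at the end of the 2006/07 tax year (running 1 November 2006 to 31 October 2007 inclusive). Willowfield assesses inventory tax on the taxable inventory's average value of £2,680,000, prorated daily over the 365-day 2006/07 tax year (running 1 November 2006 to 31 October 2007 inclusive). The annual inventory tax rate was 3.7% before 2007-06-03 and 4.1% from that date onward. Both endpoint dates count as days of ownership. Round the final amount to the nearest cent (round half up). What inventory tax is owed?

£57,954.08

2007-04-18 to 2007-06-02: 46 days at 3.7% → £2,680,000 × 3.7% × 46/365 = £12,496.8767
2007-06-03 to 2007-10-31: 151 days at 4.1% → £2,680,000 × 4.1% × 151/365 = £45,457.2055
Total = £57,954.0822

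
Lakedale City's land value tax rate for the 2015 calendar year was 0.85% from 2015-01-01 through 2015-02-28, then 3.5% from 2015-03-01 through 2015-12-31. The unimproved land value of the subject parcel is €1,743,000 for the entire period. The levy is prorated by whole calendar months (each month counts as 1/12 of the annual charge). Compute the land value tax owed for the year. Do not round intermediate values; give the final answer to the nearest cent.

€53,306.75

2015-01-01 to 2015-02-28: 2 months at 0.85% → €1,743,000 × 0.85% × 2/12 = €2,469.2500
2015-03-01 to 2015-12-31: 10 months at 3.5% → €1,743,000 × 3.5% × 10/12 = €50,837.5000
Total = €53,306.7500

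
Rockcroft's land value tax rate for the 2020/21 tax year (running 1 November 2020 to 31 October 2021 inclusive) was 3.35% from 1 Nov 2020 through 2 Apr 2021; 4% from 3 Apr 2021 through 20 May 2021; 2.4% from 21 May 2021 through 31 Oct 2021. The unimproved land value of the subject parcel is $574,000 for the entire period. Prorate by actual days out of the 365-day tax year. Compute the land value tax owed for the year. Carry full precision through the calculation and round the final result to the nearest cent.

1 Nov 2020 – 2 Apr 2021: 153 days at 3.35% → $574,000 × 3.35% × 153/365 = $8,060.3753
3 Apr – 20 May 2021: 48 days at 4% → $574,000 × 4% × 48/365 = $3,019.3973
21 May – 31 Oct 2021: 164 days at 2.4% → $574,000 × 2.4% × 164/365 = $6,189.7644
Total = $17,269.5370

$17,269.54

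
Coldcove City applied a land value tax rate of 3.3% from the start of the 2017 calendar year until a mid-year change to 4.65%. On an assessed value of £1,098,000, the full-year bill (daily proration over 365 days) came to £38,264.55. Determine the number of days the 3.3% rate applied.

Let d = days at the first rate; then 365 − d days at the second rate.
£1,098,000 × [3.3%·d + 4.65%·(365−d)] / 365 = £38,264.55
Solving gives d = 315, so the new rate took effect on 12 November 2017.

315 days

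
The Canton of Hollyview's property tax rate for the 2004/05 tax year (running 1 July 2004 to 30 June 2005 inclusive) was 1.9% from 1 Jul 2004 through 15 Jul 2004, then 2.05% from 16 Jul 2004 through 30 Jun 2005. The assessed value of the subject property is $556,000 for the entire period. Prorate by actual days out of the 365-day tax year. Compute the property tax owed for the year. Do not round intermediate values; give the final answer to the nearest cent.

1 Jul – 15 Jul 2004: 15 days at 1.9% → $556,000 × 1.9% × 15/365 = $434.1370
16 Jul 2004 – 30 Jun 2005: 350 days at 2.05% → $556,000 × 2.05% × 350/365 = $10,929.5890
Total = $11,363.7260

$11,363.73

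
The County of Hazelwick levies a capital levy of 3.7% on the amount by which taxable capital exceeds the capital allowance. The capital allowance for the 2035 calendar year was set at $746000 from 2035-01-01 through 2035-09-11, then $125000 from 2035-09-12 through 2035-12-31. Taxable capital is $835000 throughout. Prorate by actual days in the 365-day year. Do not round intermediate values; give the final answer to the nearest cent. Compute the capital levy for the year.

$10280.53

2035-01-01 to 2035-09-11: 254 days, exemption $746000 → ($835000 − $746000) × 3.7% × 254/365 = $2291.5671
2035-09-12 to 2035-12-31: 111 days, exemption $125000 → ($835000 − $125000) × 3.7% × 111/365 = $7988.9589
Total = $10280.5260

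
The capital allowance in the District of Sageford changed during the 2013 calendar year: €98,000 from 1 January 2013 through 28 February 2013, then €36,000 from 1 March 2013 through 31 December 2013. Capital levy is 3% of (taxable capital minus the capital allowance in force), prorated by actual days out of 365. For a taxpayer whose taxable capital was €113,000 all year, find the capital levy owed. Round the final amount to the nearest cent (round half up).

€2,009.34

1 January – 28 February 2013: 59 days, exemption €98,000 → (€113,000 − €98,000) × 3% × 59/365 = €72.7397
1 March – 31 December 2013: 306 days, exemption €36,000 → (€113,000 − €36,000) × 3% × 306/365 = €1,936.6027
Total = €2,009.3425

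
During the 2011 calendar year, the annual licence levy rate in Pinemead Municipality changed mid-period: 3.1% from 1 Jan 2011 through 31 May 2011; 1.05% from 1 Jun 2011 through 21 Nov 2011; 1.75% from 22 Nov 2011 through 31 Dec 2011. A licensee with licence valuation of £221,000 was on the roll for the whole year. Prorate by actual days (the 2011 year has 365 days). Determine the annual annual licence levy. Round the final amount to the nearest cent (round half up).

1 Jan – 31 May 2011: 151 days at 3.1% → £221,000 × 3.1% × 151/365 = £2,834.2493
1 Jun – 21 Nov 2011: 174 days at 1.05% → £221,000 × 1.05% × 174/365 = £1,106.2110
22 Nov – 31 Dec 2011: 40 days at 1.75% → £221,000 × 1.75% × 40/365 = £423.8356
Total = £4,364.2959

£4,364.30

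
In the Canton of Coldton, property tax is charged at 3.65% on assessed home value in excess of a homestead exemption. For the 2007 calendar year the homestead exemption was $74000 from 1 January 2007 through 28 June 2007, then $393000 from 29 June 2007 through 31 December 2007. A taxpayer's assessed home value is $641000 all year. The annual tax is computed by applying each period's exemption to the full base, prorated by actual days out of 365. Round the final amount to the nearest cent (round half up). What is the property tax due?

1 January – 28 June 2007: 179 days, exemption $74000 → ($641000 − $74000) × 3.65% × 179/365 = $10149.3000
29 June – 31 December 2007: 186 days, exemption $393000 → ($641000 − $393000) × 3.65% × 186/365 = $4612.8000
Total = $14762.1000

$14762.10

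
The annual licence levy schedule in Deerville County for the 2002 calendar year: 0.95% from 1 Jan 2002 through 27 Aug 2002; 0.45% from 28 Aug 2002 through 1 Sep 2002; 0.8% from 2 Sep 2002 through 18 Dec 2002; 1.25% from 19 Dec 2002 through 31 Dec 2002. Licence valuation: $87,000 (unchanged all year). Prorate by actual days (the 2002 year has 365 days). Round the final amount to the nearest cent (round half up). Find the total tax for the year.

1 Jan – 27 Aug 2002: 239 days at 0.95% → $87,000 × 0.95% × 239/365 = $541.1877
28 Aug – 1 Sep 2002: 5 days at 0.45% → $87,000 × 0.45% × 5/365 = $5.3630
2 Sep – 18 Dec 2002: 108 days at 0.8% → $87,000 × 0.8% × 108/365 = $205.9397
19 Dec – 31 Dec 2002: 13 days at 1.25% → $87,000 × 1.25% × 13/365 = $38.7329
Total = $791.2233

$791.22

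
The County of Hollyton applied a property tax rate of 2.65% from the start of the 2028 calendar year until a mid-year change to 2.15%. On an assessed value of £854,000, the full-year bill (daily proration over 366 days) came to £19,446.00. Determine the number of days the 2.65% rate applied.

93 days

Let d = days at the first rate; then 366 − d days at the second rate.
£854,000 × [2.65%·d + 2.15%·(366−d)] / 366 = £19,446.00
Solving gives d = 93, so the new rate took effect on April 3, 2028.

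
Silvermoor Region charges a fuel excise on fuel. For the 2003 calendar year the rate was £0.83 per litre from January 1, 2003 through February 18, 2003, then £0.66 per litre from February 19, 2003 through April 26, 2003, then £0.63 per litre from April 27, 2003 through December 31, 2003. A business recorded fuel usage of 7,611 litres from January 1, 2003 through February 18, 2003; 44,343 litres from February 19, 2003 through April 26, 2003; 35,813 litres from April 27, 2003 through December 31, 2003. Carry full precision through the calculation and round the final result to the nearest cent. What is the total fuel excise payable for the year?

January 1 – February 18, 2003: 7,611 litres at £0.83/litre → £6317.13
February 19 – April 26, 2003: 44,343 litres at £0.66/litre → £29266.38
April 27 – December 31, 2003: 35,813 litres at £0.63/litre → £22562.19

£58145.70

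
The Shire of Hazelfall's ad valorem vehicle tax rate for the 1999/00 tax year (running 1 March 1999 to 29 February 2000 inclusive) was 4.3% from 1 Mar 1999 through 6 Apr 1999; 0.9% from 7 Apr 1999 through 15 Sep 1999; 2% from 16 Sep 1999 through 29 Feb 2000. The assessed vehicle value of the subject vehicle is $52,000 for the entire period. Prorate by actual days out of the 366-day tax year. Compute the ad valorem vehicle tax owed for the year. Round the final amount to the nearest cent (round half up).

1 Mar – 6 Apr 1999: 37 days at 4.3% → $52,000 × 4.3% × 37/366 = $226.0437
7 Apr – 15 Sep 1999: 162 days at 0.9% → $52,000 × 0.9% × 162/366 = $207.1475
16 Sep 1999 – 29 Feb 2000: 167 days at 2% → $52,000 × 2% × 167/366 = $474.5355
Total = $907.7268

$907.73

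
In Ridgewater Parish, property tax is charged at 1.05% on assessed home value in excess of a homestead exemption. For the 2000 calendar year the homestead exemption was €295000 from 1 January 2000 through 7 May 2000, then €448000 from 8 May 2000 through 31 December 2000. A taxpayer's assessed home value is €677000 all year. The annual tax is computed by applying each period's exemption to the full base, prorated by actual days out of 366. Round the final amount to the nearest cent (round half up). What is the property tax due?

1 January – 7 May 2000: 128 days, exemption €295000 → (€677000 − €295000) × 1.05% × 128/366 = €1402.7541
8 May – 31 December 2000: 238 days, exemption €448000 → (€677000 − €448000) × 1.05% × 238/366 = €1563.5820
Total = €2966.3361

€2966.34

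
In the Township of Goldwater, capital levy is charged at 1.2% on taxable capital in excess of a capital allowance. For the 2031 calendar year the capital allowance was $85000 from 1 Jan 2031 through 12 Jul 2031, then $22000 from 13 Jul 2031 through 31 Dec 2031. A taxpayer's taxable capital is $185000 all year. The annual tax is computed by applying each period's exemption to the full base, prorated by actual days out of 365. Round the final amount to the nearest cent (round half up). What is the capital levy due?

$1556.25

1 Jan – 12 Jul 2031: 193 days, exemption $85000 → ($185000 − $85000) × 1.2% × 193/365 = $634.5205
13 Jul – 31 Dec 2031: 172 days, exemption $22000 → ($185000 − $22000) × 1.2% × 172/365 = $921.7315
Total = $1556.2521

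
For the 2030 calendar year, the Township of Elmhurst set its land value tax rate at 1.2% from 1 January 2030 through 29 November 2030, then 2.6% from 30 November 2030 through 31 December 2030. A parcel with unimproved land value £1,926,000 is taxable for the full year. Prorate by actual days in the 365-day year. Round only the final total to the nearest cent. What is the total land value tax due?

£25,475.97

1 January – 29 November 2030: 333 days at 1.2% → £1,926,000 × 1.2% × 333/365 = £21,085.7425
30 November – 31 December 2030: 32 days at 2.6% → £1,926,000 × 2.6% × 32/365 = £4,390.2247
Total = £25,475.9671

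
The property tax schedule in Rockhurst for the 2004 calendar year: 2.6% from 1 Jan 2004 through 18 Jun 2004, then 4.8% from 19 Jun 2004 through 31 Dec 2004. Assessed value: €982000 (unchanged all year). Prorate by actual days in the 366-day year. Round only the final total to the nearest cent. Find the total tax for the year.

€37101.36

1 Jan – 18 Jun 2004: 170 days at 2.6% → €982000 × 2.6% × 170/366 = €11859.1257
19 Jun – 31 Dec 2004: 196 days at 4.8% → €982000 × 4.8% × 196/366 = €25242.2295
Total = €37101.3552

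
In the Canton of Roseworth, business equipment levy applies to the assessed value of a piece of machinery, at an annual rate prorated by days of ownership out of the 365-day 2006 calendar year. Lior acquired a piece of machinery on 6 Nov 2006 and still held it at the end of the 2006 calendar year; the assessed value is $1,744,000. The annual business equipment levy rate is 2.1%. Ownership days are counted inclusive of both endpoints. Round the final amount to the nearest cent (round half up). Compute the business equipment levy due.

$5,619.02

Days held (6 Nov – 31 Dec 2006): 56 out of 365
Tax = $1,744,000 × 2.1% × 56/365 = $5,619.0247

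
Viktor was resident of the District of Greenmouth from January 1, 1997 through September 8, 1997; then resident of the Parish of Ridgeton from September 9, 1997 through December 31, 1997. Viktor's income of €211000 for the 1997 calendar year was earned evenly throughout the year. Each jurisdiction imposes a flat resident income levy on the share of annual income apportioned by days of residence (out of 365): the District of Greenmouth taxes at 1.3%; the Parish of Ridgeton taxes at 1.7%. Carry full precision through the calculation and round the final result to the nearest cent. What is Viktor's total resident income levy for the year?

The District of Greenmouth, January 1 – September 8, 1997: 251 days → €211000 × 1.3% × 251/365 = €1886.2822
The Parish of Ridgeton, September 9 – December 31, 1997: 114 days → €211000 × 1.7% × 114/365 = €1120.3233
Total = €3006.6055

€3006.61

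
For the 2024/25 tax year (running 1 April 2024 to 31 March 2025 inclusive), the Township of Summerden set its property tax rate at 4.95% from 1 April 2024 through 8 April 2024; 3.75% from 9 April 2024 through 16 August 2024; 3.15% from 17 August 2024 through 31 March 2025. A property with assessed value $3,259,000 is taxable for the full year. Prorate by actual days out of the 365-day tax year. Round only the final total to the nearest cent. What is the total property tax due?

1 April – 8 April 2024: 8 days at 4.95% → $3,259,000 × 4.95% × 8/365 = $3,535.7918
9 April – 16 August 2024: 130 days at 3.75% → $3,259,000 × 3.75% × 130/365 = $43,527.7397
17 August 2024 – 31 March 2025: 227 days at 3.15% → $3,259,000 × 3.15% × 227/365 = $63,845.1493
Total = $110,908.6808

$110,908.68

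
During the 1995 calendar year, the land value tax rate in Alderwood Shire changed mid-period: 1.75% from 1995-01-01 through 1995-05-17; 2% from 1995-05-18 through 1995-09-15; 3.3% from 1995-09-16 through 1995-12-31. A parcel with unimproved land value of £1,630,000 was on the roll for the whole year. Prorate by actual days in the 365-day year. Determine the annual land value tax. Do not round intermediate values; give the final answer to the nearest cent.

£37,282.34

1995-01-01 to 1995-05-17: 137 days at 1.75% → £1,630,000 × 1.75% × 137/365 = £10,706.6438
1995-05-18 to 1995-09-15: 121 days at 2% → £1,630,000 × 2% × 121/365 = £10,807.1233
1995-09-16 to 1995-12-31: 107 days at 3.3% → £1,630,000 × 3.3% × 107/365 = £15,768.5753
Total = £37,282.3425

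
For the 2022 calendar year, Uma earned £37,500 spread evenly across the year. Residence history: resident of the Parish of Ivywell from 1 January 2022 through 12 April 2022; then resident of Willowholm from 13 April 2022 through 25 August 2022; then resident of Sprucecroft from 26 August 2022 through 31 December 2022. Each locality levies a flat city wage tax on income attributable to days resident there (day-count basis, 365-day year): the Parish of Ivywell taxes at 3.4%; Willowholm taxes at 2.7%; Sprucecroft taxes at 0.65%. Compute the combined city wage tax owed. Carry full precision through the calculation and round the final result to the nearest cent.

£816.27

The Parish of Ivywell, 1 January – 12 April 2022: 102 days → £37,500 × 3.4% × 102/365 = £356.3014
Willowholm, 13 April – 25 August 2022: 135 days → £37,500 × 2.7% × 135/365 = £374.4863
Sprucecroft, 26 August – 31 December 2022: 128 days → £37,500 × 0.65% × 128/365 = £85.4795
Total = £816.2671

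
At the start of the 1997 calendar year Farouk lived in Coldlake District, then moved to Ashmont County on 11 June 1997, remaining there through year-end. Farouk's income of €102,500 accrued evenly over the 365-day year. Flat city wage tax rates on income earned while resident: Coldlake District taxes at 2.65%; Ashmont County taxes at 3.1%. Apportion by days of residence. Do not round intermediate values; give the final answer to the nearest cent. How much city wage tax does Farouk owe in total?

€2,974.04

Coldlake District, 1 January – 10 June 1997: 161 days → €102,500 × 2.65% × 161/365 = €1,198.1267
Ashmont County, 11 June – 31 December 1997: 204 days → €102,500 × 3.1% × 204/365 = €1,775.9178
Total = €2,974.0445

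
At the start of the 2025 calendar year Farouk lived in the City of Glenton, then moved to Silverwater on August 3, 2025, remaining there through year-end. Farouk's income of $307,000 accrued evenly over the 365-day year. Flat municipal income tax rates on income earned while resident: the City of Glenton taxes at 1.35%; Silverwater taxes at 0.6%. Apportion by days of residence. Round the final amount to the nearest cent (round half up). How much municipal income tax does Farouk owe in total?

The City of Glenton, January 1 – August 2, 2025: 214 days → $307,000 × 1.35% × 214/365 = $2,429.9260
Silverwater, August 3 – December 31, 2025: 151 days → $307,000 × 0.6% × 151/365 = $762.0329
Total = $3,191.9589

$3,191.96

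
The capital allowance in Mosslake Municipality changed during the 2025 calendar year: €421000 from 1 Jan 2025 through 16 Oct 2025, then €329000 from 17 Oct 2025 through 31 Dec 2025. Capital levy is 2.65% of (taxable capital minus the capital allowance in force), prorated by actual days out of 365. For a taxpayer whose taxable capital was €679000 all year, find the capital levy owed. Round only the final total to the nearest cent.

1 Jan – 16 Oct 2025: 289 days, exemption €421000 → (€679000 − €421000) × 2.65% × 289/365 = €5413.4055
17 Oct – 31 Dec 2025: 76 days, exemption €329000 → (€679000 − €329000) × 2.65% × 76/365 = €1931.2329
Total = €7344.6384

€7344.64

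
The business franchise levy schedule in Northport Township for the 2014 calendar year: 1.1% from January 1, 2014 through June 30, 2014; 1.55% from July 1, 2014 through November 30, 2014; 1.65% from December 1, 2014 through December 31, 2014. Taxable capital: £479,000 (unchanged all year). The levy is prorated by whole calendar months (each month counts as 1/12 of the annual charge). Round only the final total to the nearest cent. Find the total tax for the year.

January 1 – June 30, 2014: 6 months at 1.1% → £479,000 × 1.1% × 6/12 = £2,634.5000
July 1 – November 30, 2014: 5 months at 1.55% → £479,000 × 1.55% × 5/12 = £3,093.5417
December 1 – December 31, 2014: 1 month at 1.65% → £479,000 × 1.65% × 1/12 = £658.6250
Total = £6,386.6667

£6,386.67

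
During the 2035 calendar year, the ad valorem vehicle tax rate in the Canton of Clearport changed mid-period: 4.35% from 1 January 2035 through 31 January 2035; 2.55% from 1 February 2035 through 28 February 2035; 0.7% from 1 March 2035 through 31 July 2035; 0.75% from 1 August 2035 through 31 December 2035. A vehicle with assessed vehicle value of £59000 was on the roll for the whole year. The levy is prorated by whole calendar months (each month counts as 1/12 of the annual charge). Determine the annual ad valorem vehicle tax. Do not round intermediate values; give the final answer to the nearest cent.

£695.71

1 January – 31 January 2035: 1 month at 4.35% → £59000 × 4.35% × 1/12 = £213.8750
1 February – 28 February 2035: 1 month at 2.55% → £59000 × 2.55% × 1/12 = £125.3750
1 March – 31 July 2035: 5 months at 0.7% → £59000 × 0.7% × 5/12 = £172.0833
1 August – 31 December 2035: 5 months at 0.75% → £59000 × 0.75% × 5/12 = £184.3750
Total = £695.7083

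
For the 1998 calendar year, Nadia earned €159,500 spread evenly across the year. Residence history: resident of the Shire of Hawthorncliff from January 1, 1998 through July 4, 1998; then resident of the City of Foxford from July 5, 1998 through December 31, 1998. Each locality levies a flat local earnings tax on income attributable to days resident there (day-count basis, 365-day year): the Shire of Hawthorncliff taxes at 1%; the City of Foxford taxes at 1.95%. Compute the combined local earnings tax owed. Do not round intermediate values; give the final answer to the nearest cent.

The Shire of Hawthorncliff, January 1 – July 4, 1998: 185 days → €159,500 × 1% × 185/365 = €808.4247
The City of Foxford, July 5 – December 31, 1998: 180 days → €159,500 × 1.95% × 180/365 = €1,533.8219
Total = €2,342.2466

€2,342.25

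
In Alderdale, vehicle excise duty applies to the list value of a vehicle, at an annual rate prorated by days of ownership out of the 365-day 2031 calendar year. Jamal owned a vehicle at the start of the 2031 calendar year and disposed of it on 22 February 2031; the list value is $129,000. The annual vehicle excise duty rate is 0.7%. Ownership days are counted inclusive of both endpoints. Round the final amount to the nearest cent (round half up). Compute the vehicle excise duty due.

$131.12

Days held (1 January – 22 February 2031): 53 out of 365
Tax = $129,000 × 0.7% × 53/365 = $131.1205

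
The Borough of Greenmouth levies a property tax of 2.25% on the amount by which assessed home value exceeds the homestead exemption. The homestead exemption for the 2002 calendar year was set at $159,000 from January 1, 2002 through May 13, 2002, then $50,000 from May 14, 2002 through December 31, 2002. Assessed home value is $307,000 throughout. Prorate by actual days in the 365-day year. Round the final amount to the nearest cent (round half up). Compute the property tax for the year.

January 1 – May 13, 2002: 133 days, exemption $159,000 → ($307,000 − $159,000) × 2.25% × 133/365 = $1,213.3973
May 14 – December 31, 2002: 232 days, exemption $50,000 → ($307,000 − $50,000) × 2.25% × 232/365 = $3,675.4521
Total = $4,888.8493

$4,888.85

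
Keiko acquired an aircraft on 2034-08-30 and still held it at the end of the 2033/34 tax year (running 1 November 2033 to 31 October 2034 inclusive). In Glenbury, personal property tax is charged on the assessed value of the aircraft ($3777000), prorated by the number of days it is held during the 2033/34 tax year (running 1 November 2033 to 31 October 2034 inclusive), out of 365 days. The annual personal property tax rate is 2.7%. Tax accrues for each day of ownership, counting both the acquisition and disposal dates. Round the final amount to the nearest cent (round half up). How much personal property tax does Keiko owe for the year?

$17601.85

Days held (2034-08-30 to 2034-10-31): 63 out of 365
Tax = $3777000 × 2.7% × 63/365 = $17601.8548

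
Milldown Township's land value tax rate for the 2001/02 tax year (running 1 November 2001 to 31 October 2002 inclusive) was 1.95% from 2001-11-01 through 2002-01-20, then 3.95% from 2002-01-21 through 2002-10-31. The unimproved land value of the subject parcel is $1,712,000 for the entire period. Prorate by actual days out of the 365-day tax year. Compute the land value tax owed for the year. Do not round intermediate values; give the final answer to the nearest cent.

2001-11-01 to 2002-01-20: 81 days at 1.95% → $1,712,000 × 1.95% × 81/365 = $7,408.5041
2002-01-21 to 2002-10-31: 284 days at 3.95% → $1,712,000 × 3.95% × 284/365 = $52,617.0301
Total = $60,025.5342

$60,025.53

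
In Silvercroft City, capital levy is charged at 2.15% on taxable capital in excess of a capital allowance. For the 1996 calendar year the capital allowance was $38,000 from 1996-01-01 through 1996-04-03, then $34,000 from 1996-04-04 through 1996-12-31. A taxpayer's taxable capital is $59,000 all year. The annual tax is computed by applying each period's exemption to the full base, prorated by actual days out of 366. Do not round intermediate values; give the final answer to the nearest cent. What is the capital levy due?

$515.41

1996-01-01 to 1996-04-03: 94 days, exemption $38,000 → ($59,000 − $38,000) × 2.15% × 94/366 = $115.9590
1996-04-04 to 1996-12-31: 272 days, exemption $34,000 → ($59,000 − $34,000) × 2.15% × 272/366 = $399.4536
Total = $515.4126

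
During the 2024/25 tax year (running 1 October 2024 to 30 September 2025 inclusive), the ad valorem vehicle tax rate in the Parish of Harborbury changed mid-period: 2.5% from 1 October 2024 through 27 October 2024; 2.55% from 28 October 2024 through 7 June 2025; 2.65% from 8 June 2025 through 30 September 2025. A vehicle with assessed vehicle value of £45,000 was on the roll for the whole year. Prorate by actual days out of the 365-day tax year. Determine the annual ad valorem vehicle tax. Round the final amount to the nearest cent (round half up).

1 October – 27 October 2024: 27 days at 2.5% → £45,000 × 2.5% × 27/365 = £83.2192
28 October 2024 – 7 June 2025: 223 days at 2.55% → £45,000 × 2.55% × 223/365 = £701.0753
8 June – 30 September 2025: 115 days at 2.65% → £45,000 × 2.65% × 115/365 = £375.7192
Total = £1,160.0137

£1,160.01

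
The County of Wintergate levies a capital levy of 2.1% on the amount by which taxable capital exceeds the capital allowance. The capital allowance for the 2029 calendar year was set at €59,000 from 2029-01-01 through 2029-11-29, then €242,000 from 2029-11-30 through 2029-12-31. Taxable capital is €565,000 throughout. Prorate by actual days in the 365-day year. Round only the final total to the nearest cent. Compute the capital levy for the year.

2029-01-01 to 2029-11-29: 333 days, exemption €59,000 → (€565,000 − €59,000) × 2.1% × 333/365 = €9,694.4055
2029-11-30 to 2029-12-31: 32 days, exemption €242,000 → (€565,000 − €242,000) × 2.1% × 32/365 = €594.6740
Total = €10,289.0795

€10,289.08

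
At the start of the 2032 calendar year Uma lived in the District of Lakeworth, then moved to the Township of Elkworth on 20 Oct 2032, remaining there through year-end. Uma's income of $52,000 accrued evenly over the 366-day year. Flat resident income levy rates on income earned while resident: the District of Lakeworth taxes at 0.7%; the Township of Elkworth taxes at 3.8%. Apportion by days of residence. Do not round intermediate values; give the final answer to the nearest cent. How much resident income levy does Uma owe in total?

The District of Lakeworth, 1 Jan – 19 Oct 2032: 293 days → $52,000 × 0.7% × 293/366 = $291.3989
The Township of Elkworth, 20 Oct – 31 Dec 2032: 73 days → $52,000 × 3.8% × 73/366 = $394.1202
Total = $685.5191

$685.52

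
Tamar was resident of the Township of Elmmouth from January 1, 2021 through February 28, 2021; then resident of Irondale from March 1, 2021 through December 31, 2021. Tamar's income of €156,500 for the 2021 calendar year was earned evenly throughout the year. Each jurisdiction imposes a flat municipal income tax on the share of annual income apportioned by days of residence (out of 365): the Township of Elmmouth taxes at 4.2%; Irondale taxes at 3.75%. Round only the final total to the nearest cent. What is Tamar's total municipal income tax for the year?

The Township of Elmmouth, January 1 – February 28, 2021: 59 days → €156,500 × 4.2% × 59/365 = €1,062.4849
Irondale, March 1 – December 31, 2021: 306 days → €156,500 × 3.75% × 306/365 = €4,920.1027
Total = €5,982.5877

€5,982.59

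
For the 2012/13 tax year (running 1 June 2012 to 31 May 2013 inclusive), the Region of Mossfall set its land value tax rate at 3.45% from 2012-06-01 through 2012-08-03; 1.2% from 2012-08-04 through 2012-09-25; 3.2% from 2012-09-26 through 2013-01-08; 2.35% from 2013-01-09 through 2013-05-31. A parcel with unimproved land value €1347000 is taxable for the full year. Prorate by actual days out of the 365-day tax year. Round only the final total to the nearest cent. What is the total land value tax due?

€35296.94

2012-06-01 to 2012-08-03: 64 days at 3.45% → €1347000 × 3.45% × 64/365 = €8148.4274
2012-08-04 to 2012-09-25: 53 days at 1.2% → €1347000 × 1.2% × 53/365 = €2347.1014
2012-09-26 to 2013-01-08: 105 days at 3.2% → €1347000 × 3.2% × 105/365 = €12399.7808
2013-01-09 to 2013-05-31: 143 days at 2.35% → €1347000 × 2.35% × 143/365 = €12401.6260
Total = €35296.9356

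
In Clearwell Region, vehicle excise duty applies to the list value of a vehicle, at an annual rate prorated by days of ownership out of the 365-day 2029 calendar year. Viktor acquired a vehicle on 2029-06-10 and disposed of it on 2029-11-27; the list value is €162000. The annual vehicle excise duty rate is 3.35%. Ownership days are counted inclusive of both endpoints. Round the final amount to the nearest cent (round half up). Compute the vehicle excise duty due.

€2542.51

Days held (2029-06-10 to 2029-11-27): 171 out of 365
Tax = €162000 × 3.35% × 171/365 = €2542.5123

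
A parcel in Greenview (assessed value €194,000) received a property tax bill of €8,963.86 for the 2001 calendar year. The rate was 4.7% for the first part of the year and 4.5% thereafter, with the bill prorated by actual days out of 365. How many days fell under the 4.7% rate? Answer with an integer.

Let d = days at the first rate; then 365 − d days at the second rate.
€194,000 × [4.7%·d + 4.5%·(365−d)] / 365 = €8,963.86
Solving gives d = 220, so the new rate took effect on 9 August 2001.

220 days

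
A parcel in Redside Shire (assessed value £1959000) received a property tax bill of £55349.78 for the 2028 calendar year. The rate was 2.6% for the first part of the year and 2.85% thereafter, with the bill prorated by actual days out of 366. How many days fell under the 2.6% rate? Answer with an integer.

36 days

Let d = days at the first rate; then 366 − d days at the second rate.
£1959000 × [2.6%·d + 2.85%·(366−d)] / 366 = £55349.78
Solving gives d = 36, so the new rate took effect on 6 February 2028.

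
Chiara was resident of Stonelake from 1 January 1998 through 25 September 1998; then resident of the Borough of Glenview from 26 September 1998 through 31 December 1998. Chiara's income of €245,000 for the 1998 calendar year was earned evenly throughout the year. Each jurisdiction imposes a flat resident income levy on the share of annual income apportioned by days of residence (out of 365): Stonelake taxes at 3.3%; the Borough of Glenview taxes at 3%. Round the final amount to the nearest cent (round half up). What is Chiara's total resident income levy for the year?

€7,889.67

Stonelake, 1 January – 25 September 1998: 268 days → €245,000 × 3.3% × 268/365 = €5,936.3836
The Borough of Glenview, 26 September – 31 December 1998: 97 days → €245,000 × 3% × 97/365 = €1,953.2877
Total = €7,889.6712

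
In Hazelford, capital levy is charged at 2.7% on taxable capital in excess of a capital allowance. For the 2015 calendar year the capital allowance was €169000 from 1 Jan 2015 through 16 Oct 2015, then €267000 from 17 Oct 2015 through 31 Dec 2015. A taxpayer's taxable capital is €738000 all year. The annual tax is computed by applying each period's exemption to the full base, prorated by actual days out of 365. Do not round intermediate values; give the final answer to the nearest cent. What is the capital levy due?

1 Jan – 16 Oct 2015: 289 days, exemption €169000 → (€738000 − €169000) × 2.7% × 289/365 = €12164.1288
17 Oct – 31 Dec 2015: 76 days, exemption €267000 → (€738000 − €267000) × 2.7% × 76/365 = €2647.9233
Total = €14812.0521

€14812.05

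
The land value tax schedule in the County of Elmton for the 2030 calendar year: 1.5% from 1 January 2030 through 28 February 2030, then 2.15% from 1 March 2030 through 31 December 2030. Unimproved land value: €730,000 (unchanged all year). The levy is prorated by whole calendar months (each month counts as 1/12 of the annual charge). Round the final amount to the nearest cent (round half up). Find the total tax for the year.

1 January – 28 February 2030: 2 months at 1.5% → €730,000 × 1.5% × 2/12 = €1,825.0000
1 March – 31 December 2030: 10 months at 2.15% → €730,000 × 2.15% × 10/12 = €13,079.1667
Total = €14,904.1667

€14,904.17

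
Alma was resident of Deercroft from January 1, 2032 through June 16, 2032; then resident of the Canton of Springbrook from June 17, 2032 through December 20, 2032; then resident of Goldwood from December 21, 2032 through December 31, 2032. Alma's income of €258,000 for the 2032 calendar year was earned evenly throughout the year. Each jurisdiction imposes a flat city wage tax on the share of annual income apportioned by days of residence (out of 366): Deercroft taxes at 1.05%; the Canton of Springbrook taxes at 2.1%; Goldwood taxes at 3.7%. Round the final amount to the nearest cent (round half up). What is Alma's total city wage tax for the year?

€4,298.59

Deercroft, January 1 – June 16, 2032: 168 days → €258,000 × 1.05% × 168/366 = €1,243.4754
The Canton of Springbrook, June 17 – December 20, 2032: 187 days → €258,000 × 2.1% × 187/366 = €2,768.2131
Goldwood, December 21 – December 31, 2032: 11 days → €258,000 × 3.7% × 11/366 = €286.9016
Total = €4,298.5902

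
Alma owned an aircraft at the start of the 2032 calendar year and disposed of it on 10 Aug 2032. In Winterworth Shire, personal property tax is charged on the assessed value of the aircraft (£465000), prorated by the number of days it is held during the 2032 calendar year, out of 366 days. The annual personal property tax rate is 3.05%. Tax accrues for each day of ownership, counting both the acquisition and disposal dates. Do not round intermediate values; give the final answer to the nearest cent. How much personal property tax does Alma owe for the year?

£8641.25

Days held (1 Jan – 10 Aug 2032): 223 out of 366
Tax = £465000 × 3.05% × 223/366 = £8641.2500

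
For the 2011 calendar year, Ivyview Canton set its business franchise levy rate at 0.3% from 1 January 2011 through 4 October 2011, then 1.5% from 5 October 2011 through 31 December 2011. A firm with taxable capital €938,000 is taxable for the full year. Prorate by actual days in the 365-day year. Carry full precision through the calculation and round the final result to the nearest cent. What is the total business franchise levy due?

1 January – 4 October 2011: 277 days at 0.3% → €938,000 × 0.3% × 277/365 = €2,135.5562
5 October – 31 December 2011: 88 days at 1.5% → €938,000 × 1.5% × 88/365 = €3,392.2192
Total = €5,527.7753

€5,527.78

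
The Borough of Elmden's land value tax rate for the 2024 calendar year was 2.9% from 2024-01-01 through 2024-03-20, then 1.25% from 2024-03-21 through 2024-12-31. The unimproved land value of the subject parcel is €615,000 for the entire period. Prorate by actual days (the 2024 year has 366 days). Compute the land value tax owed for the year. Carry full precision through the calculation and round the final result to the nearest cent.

€9,905.53

2024-01-01 to 2024-03-20: 80 days at 2.9% → €615,000 × 2.9% × 80/366 = €3,898.3607
2024-03-21 to 2024-12-31: 286 days at 1.25% → €615,000 × 1.25% × 286/366 = €6,007.1721
Total = €9,905.5328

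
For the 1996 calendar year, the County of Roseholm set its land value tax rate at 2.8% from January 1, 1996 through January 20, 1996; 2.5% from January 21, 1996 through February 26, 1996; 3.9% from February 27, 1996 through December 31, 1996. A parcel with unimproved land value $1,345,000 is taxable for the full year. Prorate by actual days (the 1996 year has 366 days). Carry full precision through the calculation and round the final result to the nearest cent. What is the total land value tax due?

January 1 – January 20, 1996: 20 days at 2.8% → $1,345,000 × 2.8% × 20/366 = $2,057.9235
January 21 – February 26, 1996: 37 days at 2.5% → $1,345,000 × 2.5% × 37/366 = $3,399.2486
February 27 – December 31, 1996: 309 days at 3.9% → $1,345,000 × 3.9% × 309/366 = $44,285.7787
Total = $49,742.9508

$49,742.95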